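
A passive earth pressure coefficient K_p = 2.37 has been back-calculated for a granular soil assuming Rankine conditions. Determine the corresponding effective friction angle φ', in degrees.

24.0°

K_p = (1+sin φ)/(1−sin φ) ⇒ sin φ = (K_p − 1)/(K_p + 1) = 0.4065.
φ = arcsin(0.4065) = 23.99°.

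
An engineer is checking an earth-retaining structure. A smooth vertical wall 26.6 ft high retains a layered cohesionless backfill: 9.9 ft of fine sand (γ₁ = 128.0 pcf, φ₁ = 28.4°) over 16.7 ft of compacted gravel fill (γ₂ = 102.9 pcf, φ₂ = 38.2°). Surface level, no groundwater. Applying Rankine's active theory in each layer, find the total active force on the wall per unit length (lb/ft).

K_a1 = tan²(45°−28.4°/2) = 0.3554; K_a2 = tan²(45°−38.2°/2) = 0.2358.
Layer 1: σ at base = K_a1 γ₁ h₁ = 450.3 psf; P₁ = ½×450.3×9.9 = 2229.
Layer 2: σ_v at top = γ₁h₁ = 1267; σ_h top = K_a2×1267 = 298.8; σ_h base = K_a2×(1267+102.9×16.7) = 704.0.
P₂ = ½(298.8+704.0)×16.7 = 8373. Total P_a = 2229+8373 = 10600 lb/ft.

10600 lb/ft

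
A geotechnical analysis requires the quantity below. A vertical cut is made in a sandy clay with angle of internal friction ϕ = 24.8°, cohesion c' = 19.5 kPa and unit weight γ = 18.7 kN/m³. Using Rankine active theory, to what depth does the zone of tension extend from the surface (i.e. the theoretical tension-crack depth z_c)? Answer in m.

3.26 m

K_a = tan²(45° − 24.8°/2) = 0.4090; √K_a = 0.6395.
The active pressure is zero where K_a γ z = 2c√K_a, so z_c = 2c/(γ√K_a) = 2×19.5/(18.7×0.6395) = 3.261 m.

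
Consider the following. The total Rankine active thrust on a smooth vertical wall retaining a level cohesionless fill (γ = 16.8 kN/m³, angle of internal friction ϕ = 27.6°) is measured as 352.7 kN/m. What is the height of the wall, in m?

K_a = 0.3668. P_a = ½ K_a γ H² ⇒ H = √(2P_a/(K_a γ)).
H = √(2×352.7/(0.3668×16.8)) = 10.70 m.

10.7 m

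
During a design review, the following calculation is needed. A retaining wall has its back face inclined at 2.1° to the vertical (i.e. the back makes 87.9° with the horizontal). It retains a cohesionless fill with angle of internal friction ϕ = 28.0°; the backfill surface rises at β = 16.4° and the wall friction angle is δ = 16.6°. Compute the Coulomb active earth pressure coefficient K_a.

K_a = sin²(α+φ) / [sin²α · sin(α−δ) · (1 + √{sin(φ+δ)sin(φ−β) / (sin(α−δ)sin(α+β))})²].
With α = 87.9°, φ = 28.0°, δ = 16.6°, β = 16.4°: K_a = 0.4414.

0.441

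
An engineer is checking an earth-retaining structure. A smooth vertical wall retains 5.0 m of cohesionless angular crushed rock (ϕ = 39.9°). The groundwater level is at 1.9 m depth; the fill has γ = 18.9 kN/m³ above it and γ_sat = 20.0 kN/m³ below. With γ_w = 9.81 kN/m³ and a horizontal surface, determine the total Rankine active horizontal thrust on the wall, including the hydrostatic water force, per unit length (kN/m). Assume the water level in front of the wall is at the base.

K_a = tan²(45° − φ/2) = 0.2184.
γ' = 20.0 − 9.81 = 10.19 kN/m³. Depth below WT = 3.1 m.
σ'_h at WT = K_a γ d_w = 7.844 kPa; at base = 7.844 + K_a γ' × 3.1 = 14.74 kPa.
P₁ (0–1.9 m) = ½×7.844×1.9 = 7.452. P₂ (1.9–5.0 m) = ½(7.844+14.74)×3.1 = 35.01.
P_w = ½ γ_w h₂² = 0.5×9.81×3.1² = 47.14. Total = 7.452+35.01+47.14 = 89.60 kN/m.

89.6 kN/m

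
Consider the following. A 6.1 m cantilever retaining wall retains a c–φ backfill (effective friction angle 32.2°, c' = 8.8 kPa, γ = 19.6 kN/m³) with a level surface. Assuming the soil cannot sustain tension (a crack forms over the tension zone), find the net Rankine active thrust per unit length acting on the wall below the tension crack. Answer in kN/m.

59.8 kN/m

K_a = 0.3047; √K_a = 0.5520.
Tension-crack depth z_c = 2c/(γ√K_a) = 2×8.8/(19.6×0.5520) = 1.627 m.
σ_a at base = K_a γ H − 2c√K_a = 0.3047×19.6×6.1 − 2×8.8×0.5520 = 26.72 kPa.
P_a = ½ × 26.72 × (H − z_c) = 0.5×26.72×4.473 = 59.76 kN/m.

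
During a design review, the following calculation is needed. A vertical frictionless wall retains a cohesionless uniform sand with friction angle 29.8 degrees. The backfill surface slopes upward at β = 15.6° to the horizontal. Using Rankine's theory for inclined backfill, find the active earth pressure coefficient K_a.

0.380

K_a = cos β · (cos β − √(cos²β − cos²φ)) / (cos β + √(cos²β − cos²φ)).
cos β = 0.9632, cos φ = 0.8678, √(cos²β − cos²φ) = 0.4179.
K_a = 0.9632 × (0.9632 − 0.4179)/(0.9632 + 0.4179) = 0.3802.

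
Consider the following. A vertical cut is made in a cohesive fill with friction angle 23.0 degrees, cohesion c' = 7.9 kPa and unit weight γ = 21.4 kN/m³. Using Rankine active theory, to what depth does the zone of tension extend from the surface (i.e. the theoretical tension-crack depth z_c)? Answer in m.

1.12 m

K_a = tan²(45° − 23.0°/2) = 0.4381; √K_a = 0.6619.
The active pressure is zero where K_a γ z = 2c√K_a, so z_c = 2c/(γ√K_a) = 2×7.9/(21.4×0.6619) = 1.115 m.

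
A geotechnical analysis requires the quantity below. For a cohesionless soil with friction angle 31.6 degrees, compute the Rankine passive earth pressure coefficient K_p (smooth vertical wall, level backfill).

3.20

K_p = (1 + sin φ)/(1 − sin φ) = tan²(45° + 31.6°/2) = 3.202.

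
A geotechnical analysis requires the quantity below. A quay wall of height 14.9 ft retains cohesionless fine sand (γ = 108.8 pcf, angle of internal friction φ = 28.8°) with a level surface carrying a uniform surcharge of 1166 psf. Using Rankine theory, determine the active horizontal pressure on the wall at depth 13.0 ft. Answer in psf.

903 psf

K_a = (1 − sin φ)/(1 + sin φ) = 0.3498.
σ_v = γz + q = 108.8 × 13.0 + 1166 = 2580 psf.
σ_h = K_a σ_v = 0.3498 × 2580 = 902.5 psf.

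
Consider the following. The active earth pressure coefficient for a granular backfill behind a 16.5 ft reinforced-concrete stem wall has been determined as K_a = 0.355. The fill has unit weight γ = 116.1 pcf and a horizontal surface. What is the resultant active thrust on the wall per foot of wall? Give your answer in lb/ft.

5610 lb/ft

P = ½ K_a γ H² = 0.5 × 0.355 × 116.1 × 16.5² = 5610 lb/ft.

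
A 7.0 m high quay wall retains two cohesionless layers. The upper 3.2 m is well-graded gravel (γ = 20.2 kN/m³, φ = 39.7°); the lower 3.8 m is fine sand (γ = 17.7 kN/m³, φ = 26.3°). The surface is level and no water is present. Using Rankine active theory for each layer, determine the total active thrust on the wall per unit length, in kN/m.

167 kN/m

K_a1 = tan²(45°−39.7°/2) = 0.2204; K_a2 = tan²(45°−26.3°/2) = 0.3859.
Layer 1: σ at base = K_a1 γ₁ h₁ = 14.25 kPa; P₁ = ½×14.25×3.2 = 22.80.
Layer 2: σ_v at top = γ₁h₁ = 64.64; σ_h top = K_a2×64.64 = 24.95; σ_h base = K_a2×(64.64+17.7×3.8) = 50.90.
P₂ = ½(24.95+50.90)×3.8 = 144.1. Total P_a = 22.80+144.1 = 166.9 kN/m.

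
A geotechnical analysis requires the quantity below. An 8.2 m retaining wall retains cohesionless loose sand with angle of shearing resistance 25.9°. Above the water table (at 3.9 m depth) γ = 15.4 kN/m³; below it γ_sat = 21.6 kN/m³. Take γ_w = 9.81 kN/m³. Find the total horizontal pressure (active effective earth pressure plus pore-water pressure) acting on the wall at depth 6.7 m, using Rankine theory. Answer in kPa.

64.0 kPa

K_a = (1 − sin φ)/(1 + sin φ) = 0.3920.
γ' = 21.6 − 9.81 = 11.79 kN/m³.
Effective vertical stress at 6.7 m: σ'_v = 15.4×3.9 + 11.79×2.80 = 93.07 kPa.
σ'_h = K_a σ'_v = 0.3920 × 93.07 = 36.48 kPa; u = γ_w × 2.80 = 27.47 kPa.
Total σ_h = 36.48 + 27.47 = 63.95 kPa.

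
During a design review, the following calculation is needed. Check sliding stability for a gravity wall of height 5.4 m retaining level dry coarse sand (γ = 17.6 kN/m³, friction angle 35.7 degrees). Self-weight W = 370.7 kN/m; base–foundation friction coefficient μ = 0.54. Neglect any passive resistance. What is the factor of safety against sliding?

2.97

K_a = tan²(45° − 35.7°/2) = 0.2630.
P_a = ½K_aγH² = 0.5×0.2630×17.6×5.4² = 67.49 kN/m, acting at H/3 = 1.800 m above the base.
FS_sliding = μW / P_a = 0.54×370.7 / 67.49 = 2.966.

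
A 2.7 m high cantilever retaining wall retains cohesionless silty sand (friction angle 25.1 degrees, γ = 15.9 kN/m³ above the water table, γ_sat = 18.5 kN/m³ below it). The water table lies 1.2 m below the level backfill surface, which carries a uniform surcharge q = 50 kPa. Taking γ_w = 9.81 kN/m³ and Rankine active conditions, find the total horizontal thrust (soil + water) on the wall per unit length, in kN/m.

K_a = tan²(45° − φ/2) = 0.4043.
γ' = 18.5 − 9.81 = 8.690 kN/m³. h₂ = H − d_w = 1.5 m.
σ'_h: at surface K_a·q = 20.21; at WT K_a(q+γd_w) = 27.93; at base K_a(q+γd_w+γ'h₂) = 33.20 kPa.
P₁ = ½(20.21+27.93)×1.2 = 28.89; P₂ = ½(27.93+33.20)×1.5 = 45.85; P_w = ½γ_w h₂² = 11.04.
Total = 28.89+45.85+11.04 = 85.77 kN/m.

85.8 kN/m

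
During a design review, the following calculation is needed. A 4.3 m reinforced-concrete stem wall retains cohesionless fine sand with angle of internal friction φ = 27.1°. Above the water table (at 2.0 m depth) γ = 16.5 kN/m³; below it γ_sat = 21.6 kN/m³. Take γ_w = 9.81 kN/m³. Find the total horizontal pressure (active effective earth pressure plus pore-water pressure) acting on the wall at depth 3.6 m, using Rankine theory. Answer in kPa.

K_a = (1 − sin φ)/(1 + sin φ) = 0.3741.
γ' = 21.6 − 9.81 = 11.79 kN/m³.
Effective vertical stress at 3.6 m: σ'_v = 16.5×2.0 + 11.79×1.60 = 51.86 kPa.
σ'_h = K_a σ'_v = 0.3741 × 51.86 = 19.40 kPa; u = γ_w × 1.60 = 15.70 kPa.
Total σ_h = 19.40 + 15.70 = 35.10 kPa.

35.1 kPa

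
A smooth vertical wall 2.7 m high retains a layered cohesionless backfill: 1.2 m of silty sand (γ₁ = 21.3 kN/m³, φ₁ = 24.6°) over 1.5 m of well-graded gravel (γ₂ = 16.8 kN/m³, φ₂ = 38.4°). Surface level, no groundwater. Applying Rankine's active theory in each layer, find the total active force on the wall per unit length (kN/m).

19.7 kN/m

K_a1 = tan²(45°−24.6°/2) = 0.4121; K_a2 = tan²(45°−38.4°/2) = 0.2337.
Layer 1: σ at base = K_a1 γ₁ h₁ = 10.53 kPa; P₁ = ½×10.53×1.2 = 6.321.
Layer 2: σ_v at top = γ₁h₁ = 25.56; σ_h top = K_a2×25.56 = 5.973; σ_h base = K_a2×(25.56+16.8×1.5) = 11.86.
P₂ = ½(5.973+11.86)×1.5 = 13.38. Total P_a = 6.321+13.38 = 19.70 kN/m.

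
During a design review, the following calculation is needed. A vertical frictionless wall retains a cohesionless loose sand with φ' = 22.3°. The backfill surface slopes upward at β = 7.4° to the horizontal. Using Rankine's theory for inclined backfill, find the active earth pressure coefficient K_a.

0.467

K_a = cos β · (cos β − √(cos²β − cos²φ)) / (cos β + √(cos²β − cos²φ)).
cos β = 0.9917, cos φ = 0.9252, √(cos²β − cos²φ) = 0.3569.
K_a = 0.9917 × (0.9917 − 0.3569)/(0.9917 + 0.3569) = 0.4667.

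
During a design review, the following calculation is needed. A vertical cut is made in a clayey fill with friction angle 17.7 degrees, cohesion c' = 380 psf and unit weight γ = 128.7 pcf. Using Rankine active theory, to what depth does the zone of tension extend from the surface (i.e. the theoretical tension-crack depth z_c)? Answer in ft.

8.08 ft

K_a = tan²(45° − 17.7°/2) = 0.5337; √K_a = 0.7306.
The active pressure is zero where K_a γ z = 2c√K_a, so z_c = 2c/(γ√K_a) = 2×380/(128.7×0.7306) = 8.083 ft.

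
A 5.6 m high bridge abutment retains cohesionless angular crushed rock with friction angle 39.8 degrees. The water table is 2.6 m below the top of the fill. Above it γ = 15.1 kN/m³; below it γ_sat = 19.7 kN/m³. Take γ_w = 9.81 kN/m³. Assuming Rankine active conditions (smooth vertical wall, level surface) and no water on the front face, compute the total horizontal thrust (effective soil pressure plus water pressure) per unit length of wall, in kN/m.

K_a = tan²(45° − φ/2) = 0.2194.
γ' = 19.7 − 9.81 = 9.890 kN/m³. Depth below WT = 3.0 m.
σ'_h at WT = K_a γ d_w = 8.615 kPa; at base = 8.615 + K_a γ' × 3.0 = 15.13 kPa.
P₁ (0–2.6 m) = ½×8.615×2.6 = 11.20. P₂ (2.6–5.6 m) = ½(8.615+15.13)×3.0 = 35.61.
P_w = ½ γ_w h₂² = 0.5×9.81×3.0² = 44.14. Total = 11.20+35.61+44.14 = 90.95 kN/m.

91.0 kN/m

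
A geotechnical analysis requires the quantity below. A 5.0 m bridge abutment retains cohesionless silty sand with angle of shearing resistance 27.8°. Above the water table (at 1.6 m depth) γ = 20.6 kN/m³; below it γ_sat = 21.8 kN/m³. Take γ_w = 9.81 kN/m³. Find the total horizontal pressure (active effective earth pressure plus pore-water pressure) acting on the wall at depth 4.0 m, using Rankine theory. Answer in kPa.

46.0 kPa

K_a = (1 − sin φ)/(1 + sin φ) = 0.3639.
γ' = 21.8 − 9.81 = 11.99 kN/m³.
Effective vertical stress at 4.0 m: σ'_v = 20.6×1.6 + 11.99×2.40 = 61.74 kPa.
σ'_h = K_a σ'_v = 0.3639 × 61.74 = 22.47 kPa; u = γ_w × 2.40 = 23.54 kPa.
Total σ_h = 22.47 + 23.54 = 46.01 kPa.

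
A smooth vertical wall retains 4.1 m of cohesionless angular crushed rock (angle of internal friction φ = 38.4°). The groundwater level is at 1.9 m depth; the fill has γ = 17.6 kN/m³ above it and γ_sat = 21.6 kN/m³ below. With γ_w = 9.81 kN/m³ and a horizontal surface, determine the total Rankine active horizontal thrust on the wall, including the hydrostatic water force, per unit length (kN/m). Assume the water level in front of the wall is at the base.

K_a = tan²(45° − φ/2) = 0.2337.
γ' = 21.6 − 9.81 = 11.79 kN/m³. Depth below WT = 2.2 m.
σ'_h at WT = K_a γ d_w = 7.815 kPa; at base = 7.815 + K_a γ' × 2.2 = 13.88 kPa.
P₁ (0–1.9 m) = ½×7.815×1.9 = 7.424. P₂ (1.9–4.1 m) = ½(7.815+13.88)×2.2 = 23.86.
P_w = ½ γ_w h₂² = 0.5×9.81×2.2² = 23.74. Total = 7.424+23.86+23.74 = 55.02 kN/m.

55.0 kN/m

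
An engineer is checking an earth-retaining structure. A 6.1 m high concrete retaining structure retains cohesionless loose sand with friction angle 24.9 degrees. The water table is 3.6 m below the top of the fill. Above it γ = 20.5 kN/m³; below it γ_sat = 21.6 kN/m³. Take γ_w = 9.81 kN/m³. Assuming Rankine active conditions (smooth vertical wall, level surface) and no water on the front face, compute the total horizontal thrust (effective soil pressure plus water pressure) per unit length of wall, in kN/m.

K_a = tan²(45° − φ/2) = 0.4074.
γ' = 21.6 − 9.81 = 11.79 kN/m³. Depth below WT = 2.5 m.
σ'_h at WT = K_a γ d_w = 30.07 kPa; at base = 30.07 + K_a γ' × 2.5 = 42.08 kPa.
P₁ (0–3.6 m) = ½×30.07×3.6 = 54.12. P₂ (3.6–6.1 m) = ½(30.07+42.08)×2.5 = 90.18.
P_w = ½ γ_w h₂² = 0.5×9.81×2.5² = 30.66. Total = 54.12+90.18+30.66 = 175.0 kN/m.

175 kN/m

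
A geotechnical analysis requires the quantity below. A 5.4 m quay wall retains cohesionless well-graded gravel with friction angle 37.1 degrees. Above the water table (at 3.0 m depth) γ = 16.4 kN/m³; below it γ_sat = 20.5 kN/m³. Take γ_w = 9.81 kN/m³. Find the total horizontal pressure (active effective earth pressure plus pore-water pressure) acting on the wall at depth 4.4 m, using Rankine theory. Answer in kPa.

K_a = (1 − sin φ)/(1 + sin φ) = 0.2475.
γ' = 20.5 − 9.81 = 10.69 kN/m³.
Effective vertical stress at 4.4 m: σ'_v = 16.4×3.0 + 10.69×1.40 = 64.17 kPa.
σ'_h = K_a σ'_v = 0.2475 × 64.17 = 15.88 kPa; u = γ_w × 1.40 = 13.73 kPa.
Total σ_h = 15.88 + 13.73 = 29.62 kPa.

29.6 kPa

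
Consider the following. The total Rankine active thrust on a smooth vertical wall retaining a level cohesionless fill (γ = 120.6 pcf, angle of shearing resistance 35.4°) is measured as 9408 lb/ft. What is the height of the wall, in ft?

24.2 ft

K_a = 0.2664. P_a = ½ K_a γ H² ⇒ H = √(2P_a/(K_a γ)).
H = √(2×9408/(0.2664×120.6)) = 24.20 ft.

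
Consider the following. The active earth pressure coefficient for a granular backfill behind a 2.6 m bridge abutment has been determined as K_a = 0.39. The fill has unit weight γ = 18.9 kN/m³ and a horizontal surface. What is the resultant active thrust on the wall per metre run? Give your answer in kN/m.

P = ½ K_a γ H² = 0.5 × 0.39 × 18.9 × 2.6² = 24.91 kN/m.

24.9 kN/m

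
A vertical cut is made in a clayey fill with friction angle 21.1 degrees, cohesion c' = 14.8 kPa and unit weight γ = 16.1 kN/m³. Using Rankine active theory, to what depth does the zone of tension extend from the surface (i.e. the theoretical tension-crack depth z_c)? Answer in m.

K_a = tan²(45° − 21.1°/2) = 0.4706; √K_a = 0.6860.
The active pressure is zero where K_a γ z = 2c√K_a, so z_c = 2c/(γ√K_a) = 2×14.8/(16.1×0.6860) = 2.680 m.

2.68 m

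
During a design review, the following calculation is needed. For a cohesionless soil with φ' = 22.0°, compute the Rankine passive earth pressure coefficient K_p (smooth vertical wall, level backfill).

K_p = (1 + sin φ)/(1 − sin φ) = tan²(45° + 22.0°/2) = 2.198.

2.20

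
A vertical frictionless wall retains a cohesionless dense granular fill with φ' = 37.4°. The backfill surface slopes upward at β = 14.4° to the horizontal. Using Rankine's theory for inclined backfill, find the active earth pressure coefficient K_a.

0.264

K_a = cos β · (cos β − √(cos²β − cos²φ)) / (cos β + √(cos²β − cos²φ)).
cos β = 0.9686, cos φ = 0.7944, √(cos²β − cos²φ) = 0.5541.
K_a = 0.9686 × (0.9686 − 0.5541)/(0.9686 + 0.5541) = 0.2636.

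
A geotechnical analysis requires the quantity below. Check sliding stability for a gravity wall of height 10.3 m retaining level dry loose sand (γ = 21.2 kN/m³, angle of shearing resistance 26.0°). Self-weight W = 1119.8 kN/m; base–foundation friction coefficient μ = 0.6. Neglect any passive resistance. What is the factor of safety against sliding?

K_a = tan²(45° − 26.0°/2) = 0.3905.
P_a = ½K_aγH² = 0.5×0.3905×21.2×10.3² = 439.1 kN/m, acting at H/3 = 3.433 m above the base.
FS_sliding = μW / P_a = 0.6×1119.8 / 439.1 = 1.530.

1.53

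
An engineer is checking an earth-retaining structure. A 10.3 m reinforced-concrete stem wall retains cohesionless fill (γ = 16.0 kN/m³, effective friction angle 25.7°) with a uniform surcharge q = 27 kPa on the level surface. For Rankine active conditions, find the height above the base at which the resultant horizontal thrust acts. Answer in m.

K_a = 0.3950.
Triangular part P₁ = ½K_aγH² = 335.3 at H/3 = 3.433 m; rectangular part P₂ = K_a q H = 109.9 at H/2 = 5.150 m.
ȳ = (P₁·3.433 + P₂·5.150)/(P₁+P₂) = 3.857 m.

3.86 m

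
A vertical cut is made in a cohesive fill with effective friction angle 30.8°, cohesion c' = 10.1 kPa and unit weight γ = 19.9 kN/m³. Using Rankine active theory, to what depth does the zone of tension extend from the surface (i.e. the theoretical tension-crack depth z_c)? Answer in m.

1.79 m

K_a = tan²(45° − 30.8°/2) = 0.3227; √K_a = 0.5681.
The active pressure is zero where K_a γ z = 2c√K_a, so z_c = 2c/(γ√K_a) = 2×10.1/(19.9×0.5681) = 1.787 m.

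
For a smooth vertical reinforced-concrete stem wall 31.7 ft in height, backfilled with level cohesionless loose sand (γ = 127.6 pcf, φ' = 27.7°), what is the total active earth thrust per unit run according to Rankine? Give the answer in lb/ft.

23400 lb/ft

K_a = tan²(45° − φ/2) = 0.3653.
P_a = ½ K_a γ H² = 0.5 × 0.3653 × 127.6 × 31.7² = 23420 lb/ft.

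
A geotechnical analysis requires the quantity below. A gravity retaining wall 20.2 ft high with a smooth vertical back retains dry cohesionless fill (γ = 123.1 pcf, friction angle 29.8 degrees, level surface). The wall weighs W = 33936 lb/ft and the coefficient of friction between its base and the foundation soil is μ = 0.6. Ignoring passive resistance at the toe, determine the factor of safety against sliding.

2.41

K_a = tan²(45° − 29.8°/2) = 0.3360.
P_a = ½K_aγH² = 0.5×0.3360×123.1×20.2² = 8439 lb/ft, acting at H/3 = 6.733 ft above the base.
FS_sliding = μW / P_a = 0.6×33936 / 8439 = 2.413.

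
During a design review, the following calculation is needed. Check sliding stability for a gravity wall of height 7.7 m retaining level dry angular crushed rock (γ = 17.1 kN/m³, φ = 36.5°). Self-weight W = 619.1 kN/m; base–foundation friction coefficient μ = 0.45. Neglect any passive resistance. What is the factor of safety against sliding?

2.16

K_a = tan²(45° − 36.5°/2) = 0.2541.
P_a = ½K_aγH² = 0.5×0.2541×17.1×7.7² = 128.8 kN/m, acting at H/3 = 2.567 m above the base.
FS_sliding = μW / P_a = 0.45×619.1 / 128.8 = 2.163.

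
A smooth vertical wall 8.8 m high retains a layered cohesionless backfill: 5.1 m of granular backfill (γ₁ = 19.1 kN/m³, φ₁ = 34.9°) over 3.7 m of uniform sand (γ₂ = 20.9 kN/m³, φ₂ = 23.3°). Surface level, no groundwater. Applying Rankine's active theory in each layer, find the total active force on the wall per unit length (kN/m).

286 kN/m

K_a1 = tan²(45°−34.9°/2) = 0.2721; K_a2 = tan²(45°−23.3°/2) = 0.4331.
Layer 1: σ at base = K_a1 γ₁ h₁ = 26.51 kPa; P₁ = ½×26.51×5.1 = 67.60.
Layer 2: σ_v at top = γ₁h₁ = 97.41; σ_h top = K_a2×97.41 = 42.19; σ_h base = K_a2×(97.41+20.9×3.7) = 75.69.
P₂ = ½(42.19+75.69)×3.7 = 218.1. Total P_a = 67.60+218.1 = 285.7 kN/m.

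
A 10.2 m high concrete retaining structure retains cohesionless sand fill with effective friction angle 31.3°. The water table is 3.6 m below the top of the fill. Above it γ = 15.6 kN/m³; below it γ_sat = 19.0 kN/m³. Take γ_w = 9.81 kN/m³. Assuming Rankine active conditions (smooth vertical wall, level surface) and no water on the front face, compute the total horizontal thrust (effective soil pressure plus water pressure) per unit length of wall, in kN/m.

426 kN/m

K_a = tan²(45° − φ/2) = 0.3162.
γ' = 19.0 − 9.81 = 9.190 kN/m³. Depth below WT = 6.6 m.
σ'_h at WT = K_a γ d_w = 17.76 kPa; at base = 17.76 + K_a γ' × 6.6 = 36.94 kPa.
P₁ (0–3.6 m) = ½×17.76×3.6 = 31.96. P₂ (3.6–10.2 m) = ½(17.76+36.94)×6.6 = 180.5.
P_w = ½ γ_w h₂² = 0.5×9.81×6.6² = 213.7. Total = 31.96+180.5+213.7 = 426.1 kN/m.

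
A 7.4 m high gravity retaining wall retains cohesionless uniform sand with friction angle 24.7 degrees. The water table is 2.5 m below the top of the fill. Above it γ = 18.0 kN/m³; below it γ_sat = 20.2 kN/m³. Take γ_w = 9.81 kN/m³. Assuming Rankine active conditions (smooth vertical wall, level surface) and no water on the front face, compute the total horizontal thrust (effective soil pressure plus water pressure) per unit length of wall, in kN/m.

K_a = tan²(45° − φ/2) = 0.4106.
γ' = 20.2 − 9.81 = 10.39 kN/m³. Depth below WT = 4.9 m.
σ'_h at WT = K_a γ d_w = 18.48 kPa; at base = 18.48 + K_a γ' × 4.9 = 39.38 kPa.
P₁ (0–2.5 m) = ½×18.48×2.5 = 23.09. P₂ (2.5–7.4 m) = ½(18.48+39.38)×4.9 = 141.7.
P_w = ½ γ_w h₂² = 0.5×9.81×4.9² = 117.8. Total = 23.09+141.7+117.8 = 282.6 kN/m.

283 kN/m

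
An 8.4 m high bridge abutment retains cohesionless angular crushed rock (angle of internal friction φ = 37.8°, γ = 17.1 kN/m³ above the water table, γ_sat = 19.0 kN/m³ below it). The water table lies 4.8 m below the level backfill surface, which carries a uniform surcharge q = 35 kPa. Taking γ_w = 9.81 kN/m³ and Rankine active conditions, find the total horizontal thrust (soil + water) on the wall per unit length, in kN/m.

267 kN/m

K_a = tan²(45° − φ/2) = 0.2400.
γ' = 19.0 − 9.81 = 9.190 kN/m³. h₂ = H − d_w = 3.6 m.
σ'_h: at surface K_a·q = 8.400; at WT K_a(q+γd_w) = 28.10; at base K_a(q+γd_w+γ'h₂) = 36.04 kPa.
P₁ = ½(8.400+28.10)×4.8 = 87.60; P₂ = ½(28.10+36.04)×3.6 = 115.4; P_w = ½γ_w h₂² = 63.57.
Total = 87.60+115.4+63.57 = 266.6 kN/m.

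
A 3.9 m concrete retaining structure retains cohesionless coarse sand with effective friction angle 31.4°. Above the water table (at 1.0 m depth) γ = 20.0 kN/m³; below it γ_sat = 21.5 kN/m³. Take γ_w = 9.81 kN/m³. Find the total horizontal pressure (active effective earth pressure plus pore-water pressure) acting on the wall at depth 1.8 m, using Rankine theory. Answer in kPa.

K_a = (1 − sin φ)/(1 + sin φ) = 0.3149.
γ' = 21.5 − 9.81 = 11.69 kN/m³.
Effective vertical stress at 1.8 m: σ'_v = 20.0×1.0 + 11.69×0.800 = 29.35 kPa.
σ'_h = K_a σ'_v = 0.3149 × 29.35 = 9.243 kPa; u = γ_w × 0.800 = 7.848 kPa.
Total σ_h = 9.243 + 7.848 = 17.09 kPa.

17.1 kPa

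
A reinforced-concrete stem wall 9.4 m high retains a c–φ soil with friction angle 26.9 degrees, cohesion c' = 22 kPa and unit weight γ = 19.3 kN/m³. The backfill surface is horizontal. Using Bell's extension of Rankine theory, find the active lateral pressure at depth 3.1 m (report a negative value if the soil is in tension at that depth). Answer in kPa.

-4.46 kPa

K_a = (1 − sin φ)/(1 + sin φ) = 0.3770.
σ_a = K_a γ z − 2c√K_a = 0.3770×19.3×3.1 − 2×22×0.6140 = -4.460 kPa.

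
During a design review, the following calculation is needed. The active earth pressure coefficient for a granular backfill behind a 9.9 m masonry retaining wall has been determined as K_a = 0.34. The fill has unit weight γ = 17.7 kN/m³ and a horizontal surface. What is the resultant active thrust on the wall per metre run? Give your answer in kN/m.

P = ½ K_a γ H² = 0.5 × 0.34 × 17.7 × 9.9² = 294.9 kN/m.

295 kN/m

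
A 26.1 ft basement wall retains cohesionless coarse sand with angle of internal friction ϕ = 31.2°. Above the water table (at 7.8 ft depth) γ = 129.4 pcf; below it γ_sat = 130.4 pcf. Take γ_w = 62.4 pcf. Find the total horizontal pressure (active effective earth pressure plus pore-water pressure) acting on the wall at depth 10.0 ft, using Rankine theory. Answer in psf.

K_a = (1 − sin φ)/(1 + sin φ) = 0.3175.
γ' = 130.4 − 62.4 = 68.00 pcf.
Effective vertical stress at 10.0 ft: σ'_v = 129.4×7.8 + 68.00×2.20 = 1159 psf.
σ'_h = K_a σ'_v = 0.3175 × 1159 = 368.0 psf; u = γ_w × 2.20 = 137.3 psf.
Total σ_h = 368.0 + 137.3 = 505.2 psf.

505 psf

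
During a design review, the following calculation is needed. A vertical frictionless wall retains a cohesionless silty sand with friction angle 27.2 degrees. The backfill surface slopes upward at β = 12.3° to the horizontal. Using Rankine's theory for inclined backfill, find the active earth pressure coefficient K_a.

K_a = cos β · (cos β − √(cos²β − cos²φ)) / (cos β + √(cos²β − cos²φ)).
cos β = 0.9770, cos φ = 0.8894, √(cos²β − cos²φ) = 0.4044.
K_a = 0.9770 × (0.9770 − 0.4044)/(0.9770 + 0.4044) = 0.4050.

0.405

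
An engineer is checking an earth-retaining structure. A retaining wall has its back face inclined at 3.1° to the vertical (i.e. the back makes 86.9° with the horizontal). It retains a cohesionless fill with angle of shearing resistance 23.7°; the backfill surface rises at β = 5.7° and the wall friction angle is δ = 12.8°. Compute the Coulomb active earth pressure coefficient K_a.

0.442

K_a = sin²(α+φ) / [sin²α · sin(α−δ) · (1 + √{sin(φ+δ)sin(φ−β) / (sin(α−δ)sin(α+β))})²].
With α = 86.9°, φ = 23.7°, δ = 12.8°, β = 5.7°: K_a = 0.4422.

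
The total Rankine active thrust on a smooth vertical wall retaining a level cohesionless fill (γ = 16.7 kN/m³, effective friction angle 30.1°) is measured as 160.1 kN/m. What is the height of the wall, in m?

7.60 m

K_a = 0.3320. P_a = ½ K_a γ H² ⇒ H = √(2P_a/(K_a γ)).
H = √(2×160.1/(0.3320×16.7)) = 7.600 m.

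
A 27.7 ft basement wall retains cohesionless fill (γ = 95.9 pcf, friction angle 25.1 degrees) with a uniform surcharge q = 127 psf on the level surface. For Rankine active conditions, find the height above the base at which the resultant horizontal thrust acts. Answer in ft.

K_a = 0.4043.
Triangular part P₁ = ½K_aγH² = 14870 at H/3 = 9.233 ft; rectangular part P₂ = K_a q H = 1422 at H/2 = 13.85 ft.
ȳ = (P₁·9.233 + P₂·13.85)/(P₁+P₂) = 9.636 ft.

9.64 ft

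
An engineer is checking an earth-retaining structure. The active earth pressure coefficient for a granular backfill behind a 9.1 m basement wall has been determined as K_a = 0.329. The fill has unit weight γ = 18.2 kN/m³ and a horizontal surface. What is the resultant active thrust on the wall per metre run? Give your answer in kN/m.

248 kN/m

P = ½ K_a γ H² = 0.5 × 0.329 × 18.2 × 9.1² = 247.9 kN/m.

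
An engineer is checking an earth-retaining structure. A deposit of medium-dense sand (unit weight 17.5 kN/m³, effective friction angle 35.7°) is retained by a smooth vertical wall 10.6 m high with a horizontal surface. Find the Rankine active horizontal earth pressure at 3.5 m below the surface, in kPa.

K_a = (1 − sin φ)/(1 + sin φ) = 0.2630.
σ_h = K_a γ z = 0.2630 × 17.5 × 3.5 = 16.11 kPa.

16.1 kPa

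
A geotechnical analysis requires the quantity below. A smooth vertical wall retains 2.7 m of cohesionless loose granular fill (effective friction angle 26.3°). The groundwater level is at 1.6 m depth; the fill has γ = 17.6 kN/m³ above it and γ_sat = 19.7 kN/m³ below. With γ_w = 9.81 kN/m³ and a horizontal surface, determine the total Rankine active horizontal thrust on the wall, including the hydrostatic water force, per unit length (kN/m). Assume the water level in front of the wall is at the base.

28.9 kN/m

K_a = tan²(45° − φ/2) = 0.3859.
γ' = 19.7 − 9.81 = 9.890 kN/m³. Depth below WT = 1.1 m.
σ'_h at WT = K_a γ d_w = 10.87 kPa; at base = 10.87 + K_a γ' × 1.1 = 15.07 kPa.
P₁ (0–1.6 m) = ½×10.87×1.6 = 8.694. P₂ (1.6–2.7 m) = ½(10.87+15.07)×1.1 = 14.26.
P_w = ½ γ_w h₂² = 0.5×9.81×1.1² = 5.935. Total = 8.694+14.26+5.935 = 28.89 kN/m.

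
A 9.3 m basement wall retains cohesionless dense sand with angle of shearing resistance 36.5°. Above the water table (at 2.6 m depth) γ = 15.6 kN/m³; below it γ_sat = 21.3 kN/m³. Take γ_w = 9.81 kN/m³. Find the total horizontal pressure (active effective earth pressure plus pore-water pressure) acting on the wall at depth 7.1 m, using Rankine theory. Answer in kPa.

67.6 kPa

K_a = (1 − sin φ)/(1 + sin φ) = 0.2541.
γ' = 21.3 − 9.81 = 11.49 kN/m³.
Effective vertical stress at 7.1 m: σ'_v = 15.6×2.6 + 11.49×4.50 = 92.27 kPa.
σ'_h = K_a σ'_v = 0.2541 × 92.27 = 23.44 kPa; u = γ_w × 4.50 = 44.15 kPa.
Total σ_h = 23.44 + 44.15 = 67.59 kPa.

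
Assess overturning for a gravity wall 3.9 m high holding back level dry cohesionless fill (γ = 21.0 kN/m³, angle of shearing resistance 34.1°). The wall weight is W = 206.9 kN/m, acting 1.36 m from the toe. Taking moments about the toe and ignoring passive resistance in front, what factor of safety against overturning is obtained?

4.81

K_a = tan²(45° − 34.1°/2) = 0.2815.
P_a = ½K_aγH² = 0.5×0.2815×21.0×3.9² = 44.96 kN/m, acting at H/3 = 1.300 m above the base.
Overturning moment M_o = P_a × H/3 = 44.96 × 1.300 = 58.45.
Resisting moment M_r = W × 1.36 = 206.9 × 1.36 = 281.4.
FS_overturning = M_r/M_o = 281.4/58.45 = 4.814.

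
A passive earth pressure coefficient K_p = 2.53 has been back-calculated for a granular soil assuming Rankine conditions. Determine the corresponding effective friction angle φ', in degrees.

25.7°

K_p = (1+sin φ)/(1−sin φ) ⇒ sin φ = (K_p − 1)/(K_p + 1) = 0.4334.
φ = arcsin(0.4334) = 25.69°.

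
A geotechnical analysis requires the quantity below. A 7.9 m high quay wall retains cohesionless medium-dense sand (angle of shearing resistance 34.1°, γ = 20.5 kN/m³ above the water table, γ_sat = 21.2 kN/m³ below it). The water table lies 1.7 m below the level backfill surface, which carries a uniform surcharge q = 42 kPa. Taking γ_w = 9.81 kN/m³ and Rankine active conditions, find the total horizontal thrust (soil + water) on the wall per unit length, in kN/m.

K_a = tan²(45° − φ/2) = 0.2815.
γ' = 21.2 − 9.81 = 11.39 kN/m³. h₂ = H − d_w = 6.2 m.
σ'_h: at surface K_a·q = 11.82; at WT K_a(q+γd_w) = 21.64; at base K_a(q+γd_w+γ'h₂) = 41.52 kPa.
P₁ = ½(11.82+21.64)×1.7 = 28.44; P₂ = ½(21.64+41.52)×6.2 = 195.8; P_w = ½γ_w h₂² = 188.5.
Total = 28.44+195.8+188.5 = 412.8 kN/m.

413 kN/m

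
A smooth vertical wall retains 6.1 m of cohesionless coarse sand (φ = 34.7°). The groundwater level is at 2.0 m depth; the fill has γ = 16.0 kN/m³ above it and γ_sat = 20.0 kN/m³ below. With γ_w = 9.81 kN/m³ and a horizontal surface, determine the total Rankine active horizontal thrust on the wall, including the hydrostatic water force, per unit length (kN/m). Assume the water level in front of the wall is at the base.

151 kN/m

K_a = tan²(45° − φ/2) = 0.2745.
γ' = 20.0 − 9.81 = 10.19 kN/m³. Depth below WT = 4.1 m.
σ'_h at WT = K_a γ d_w = 8.783 kPa; at base = 8.783 + K_a γ' × 4.1 = 20.25 kPa.
P₁ (0–2.0 m) = ½×8.783×2.0 = 8.783. P₂ (2.0–6.1 m) = ½(8.783+20.25)×4.1 = 59.52.
P_w = ½ γ_w h₂² = 0.5×9.81×4.1² = 82.45. Total = 8.783+59.52+82.45 = 150.8 kN/m.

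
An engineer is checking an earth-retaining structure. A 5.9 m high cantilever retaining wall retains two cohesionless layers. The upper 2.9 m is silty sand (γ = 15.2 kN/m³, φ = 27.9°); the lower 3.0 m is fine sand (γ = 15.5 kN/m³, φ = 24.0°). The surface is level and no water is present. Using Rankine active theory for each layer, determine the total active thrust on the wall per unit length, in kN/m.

K_a1 = tan²(45°−27.9°/2) = 0.3625; K_a2 = tan²(45°−24.0°/2) = 0.4217.
Layer 1: σ at base = K_a1 γ₁ h₁ = 15.98 kPa; P₁ = ½×15.98×2.9 = 23.17.
Layer 2: σ_v at top = γ₁h₁ = 44.08; σ_h top = K_a2×44.08 = 18.59; σ_h base = K_a2×(44.08+15.5×3.0) = 38.20.
P₂ = ½(18.59+38.20)×3.0 = 85.19. Total P_a = 23.17+85.19 = 108.4 kN/m.

108 kN/m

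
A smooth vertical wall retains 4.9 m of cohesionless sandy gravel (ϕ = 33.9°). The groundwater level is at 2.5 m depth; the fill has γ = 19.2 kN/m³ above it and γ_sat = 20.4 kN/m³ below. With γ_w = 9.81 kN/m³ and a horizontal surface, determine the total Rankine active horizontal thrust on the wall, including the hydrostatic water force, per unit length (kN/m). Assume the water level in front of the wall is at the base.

86.7 kN/m

K_a = tan²(45° − φ/2) = 0.2839.
γ' = 20.4 − 9.81 = 10.59 kN/m³. Depth below WT = 2.4 m.
σ'_h at WT = K_a γ d_w = 13.63 kPa; at base = 13.63 + K_a γ' × 2.4 = 20.84 kPa.
P₁ (0–2.5 m) = ½×13.63×2.5 = 17.03. P₂ (2.5–4.9 m) = ½(13.63+20.84)×2.4 = 41.37.
P_w = ½ γ_w h₂² = 0.5×9.81×2.4² = 28.25. Total = 17.03+41.37+28.25 = 86.65 kN/m.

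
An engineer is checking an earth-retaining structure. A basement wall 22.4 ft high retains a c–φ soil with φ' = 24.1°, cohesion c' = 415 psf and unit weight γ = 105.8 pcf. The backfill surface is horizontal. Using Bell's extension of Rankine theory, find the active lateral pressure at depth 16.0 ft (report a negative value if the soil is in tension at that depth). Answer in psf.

173 psf

K_a = (1 − sin φ)/(1 + sin φ) = 0.4201.
σ_a = K_a γ z − 2c√K_a = 0.4201×105.8×16.0 − 2×415×0.6482 = 173.2 psf.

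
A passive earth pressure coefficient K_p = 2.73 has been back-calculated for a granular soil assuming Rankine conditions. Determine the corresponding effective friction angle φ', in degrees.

27.6°

K_p = (1+sin φ)/(1−sin φ) ⇒ sin φ = (K_p − 1)/(K_p + 1) = 0.4638.
φ = arcsin(0.4638) = 27.63°.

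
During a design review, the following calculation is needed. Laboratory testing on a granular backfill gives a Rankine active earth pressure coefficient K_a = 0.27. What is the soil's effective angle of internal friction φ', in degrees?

K_a = tan²(45° − φ/2) ⇒ 45° − φ/2 = arctan(√0.27) = 27.46°.
φ = 2(45° − 27.46°) = 35.09°.

35.1°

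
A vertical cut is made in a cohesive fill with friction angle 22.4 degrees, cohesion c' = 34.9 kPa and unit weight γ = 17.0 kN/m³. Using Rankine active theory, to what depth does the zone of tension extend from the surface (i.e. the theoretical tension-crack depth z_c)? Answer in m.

K_a = tan²(45° − 22.4°/2) = 0.4482; √K_a = 0.6694.
The active pressure is zero where K_a γ z = 2c√K_a, so z_c = 2c/(γ√K_a) = 2×34.9/(17.0×0.6694) = 6.133 m.

6.13 m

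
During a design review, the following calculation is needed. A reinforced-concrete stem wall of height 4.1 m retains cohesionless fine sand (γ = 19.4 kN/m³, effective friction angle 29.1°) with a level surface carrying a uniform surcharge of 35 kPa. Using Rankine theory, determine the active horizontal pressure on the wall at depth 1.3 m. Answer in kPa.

20.8 kPa

K_a = (1 − sin φ)/(1 + sin φ) = 0.3456.
σ_v = γz + q = 19.4 × 1.3 + 35 = 60.22 kPa.
σ_h = K_a σ_v = 0.3456 × 60.22 = 20.81 kPa.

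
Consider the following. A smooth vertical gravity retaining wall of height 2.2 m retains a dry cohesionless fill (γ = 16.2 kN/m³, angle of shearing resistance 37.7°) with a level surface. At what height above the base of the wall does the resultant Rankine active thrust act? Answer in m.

0.733 m

K_a = 0.2411.
The pressure distribution is triangular, so the resultant acts at H/3 above the base = 2.2/3 = 0.7333 m.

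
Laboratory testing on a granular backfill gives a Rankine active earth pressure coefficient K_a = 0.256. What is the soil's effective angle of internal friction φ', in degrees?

36.3°

K_a = tan²(45° − φ/2) ⇒ 45° − φ/2 = arctan(√0.256) = 26.84°.
φ = 2(45° − 26.84°) = 36.32°.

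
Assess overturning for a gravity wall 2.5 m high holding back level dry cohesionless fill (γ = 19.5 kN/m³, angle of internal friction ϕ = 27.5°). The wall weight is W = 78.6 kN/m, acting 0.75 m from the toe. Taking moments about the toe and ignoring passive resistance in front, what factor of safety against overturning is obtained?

K_a = tan²(45° − 27.5°/2) = 0.3682.
P_a = ½K_aγH² = 0.5×0.3682×19.5×2.5² = 22.44 kN/m, acting at H/3 = 0.8333 m above the base.
Overturning moment M_o = P_a × H/3 = 22.44 × 0.8333 = 18.70.
Resisting moment M_r = W × 0.75 = 78.6 × 0.75 = 58.95.
FS_overturning = M_r/M_o = 58.95/18.70 = 3.153.

3.15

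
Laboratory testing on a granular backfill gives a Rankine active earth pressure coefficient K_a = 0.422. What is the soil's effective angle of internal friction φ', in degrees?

K_a = tan²(45° − φ/2) ⇒ 45° − φ/2 = arctan(√0.422) = 33.01°.
φ = 2(45° − 33.01°) = 23.98°.

24.0°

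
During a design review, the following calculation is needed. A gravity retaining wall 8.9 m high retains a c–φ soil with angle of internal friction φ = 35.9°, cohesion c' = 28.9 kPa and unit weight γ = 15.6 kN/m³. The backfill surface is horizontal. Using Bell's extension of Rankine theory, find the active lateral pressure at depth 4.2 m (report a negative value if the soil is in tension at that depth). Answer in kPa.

K_a = (1 − sin φ)/(1 + sin φ) = 0.2607.
σ_a = K_a γ z − 2c√K_a = 0.2607×15.6×4.2 − 2×28.9×0.5106 = -12.43 kPa.

-12.4 kPa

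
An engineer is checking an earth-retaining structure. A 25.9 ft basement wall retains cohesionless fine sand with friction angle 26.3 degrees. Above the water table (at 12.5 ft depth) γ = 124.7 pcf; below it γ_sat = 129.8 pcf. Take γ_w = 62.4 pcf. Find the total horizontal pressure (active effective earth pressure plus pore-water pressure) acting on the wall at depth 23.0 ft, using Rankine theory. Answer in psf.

1530 psf

K_a = (1 − sin φ)/(1 + sin φ) = 0.3859.
γ' = 129.8 − 62.4 = 67.40 pcf.
Effective vertical stress at 23.0 ft: σ'_v = 124.7×12.5 + 67.40×10.5 = 2266 psf.
σ'_h = K_a σ'_v = 0.3859 × 2266 = 874.7 psf; u = γ_w × 10.5 = 655.2 psf.
Total σ_h = 874.7 + 655.2 = 1530 psf.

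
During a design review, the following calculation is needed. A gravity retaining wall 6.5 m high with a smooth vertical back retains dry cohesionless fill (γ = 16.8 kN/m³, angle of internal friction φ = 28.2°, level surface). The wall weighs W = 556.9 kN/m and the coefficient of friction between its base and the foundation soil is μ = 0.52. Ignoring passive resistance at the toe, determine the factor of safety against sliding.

K_a = tan²(45° − 28.2°/2) = 0.3582.
P_a = ½K_aγH² = 0.5×0.3582×16.8×6.5² = 127.1 kN/m, acting at H/3 = 2.167 m above the base.
FS_sliding = μW / P_a = 0.52×556.9 / 127.1 = 2.278.

2.28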